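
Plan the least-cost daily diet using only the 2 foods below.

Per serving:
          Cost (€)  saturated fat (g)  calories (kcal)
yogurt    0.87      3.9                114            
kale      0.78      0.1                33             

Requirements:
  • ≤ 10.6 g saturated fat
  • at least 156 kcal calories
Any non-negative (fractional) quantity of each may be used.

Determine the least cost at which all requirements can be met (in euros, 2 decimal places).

Let x1 = servings of yogurt, x2 = servings of kale.
min 0.87x1 + 0.78x2 with:
  3.9x1 + 0.1x2 ≤ 10.6   (saturated fat)
  114x1 + 33x2 ≥ 156   (calories)
  x1, x2 ≥ 0.
The optimal basis is {yogurt}; kale drops out. There the calories constraint is tight.
That vertex is x1 = 1.368.
Cost = 0.87·1.368 = 1.1902.

€1.19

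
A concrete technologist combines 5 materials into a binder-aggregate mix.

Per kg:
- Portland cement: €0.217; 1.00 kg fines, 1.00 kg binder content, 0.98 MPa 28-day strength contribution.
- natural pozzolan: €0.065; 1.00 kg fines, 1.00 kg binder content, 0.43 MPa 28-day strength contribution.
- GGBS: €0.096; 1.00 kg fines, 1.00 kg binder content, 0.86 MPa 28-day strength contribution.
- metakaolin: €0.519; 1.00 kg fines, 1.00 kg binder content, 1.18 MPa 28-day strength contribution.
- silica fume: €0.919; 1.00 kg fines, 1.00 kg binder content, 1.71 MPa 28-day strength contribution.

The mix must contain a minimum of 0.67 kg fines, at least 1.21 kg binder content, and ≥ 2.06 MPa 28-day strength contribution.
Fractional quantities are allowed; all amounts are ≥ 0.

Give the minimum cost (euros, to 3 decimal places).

Set it up as a linear program. Let x1 = kg of Portland cement, x2 = kg of natural pozzolan, x3 = kg of GGBS, x4 = kg of metakaolin, x5 = kg of silica fume.
Minimize 0.217x1 + 0.065x2 + 0.096x3 + 0.519x4 + 0.919x5 subject to:
  1x1 + 1x2 + 1x3 + 1x4 + 1x5 ≥ 0.67   (fines)
  1x1 + 1x2 + 1x3 + 1x4 + 1x5 ≥ 1.21   (binder content)
  0.98x1 + 0.43x2 + 0.86x3 + 1.18x4 + 1.71x5 ≥ 2.06   (28-day strength contribution)
  x1, x2, x3, x4, x5 ≥ 0.
The optimal basis is {GGBS}; Portland cement, natural pozzolan, metakaolin, silica fume drop out. The 28-day strength contribution requirement is met with equality.
Solving gives x3 = 2.395.
Objective = 0.096·2.395 = 0.22992.

€0.230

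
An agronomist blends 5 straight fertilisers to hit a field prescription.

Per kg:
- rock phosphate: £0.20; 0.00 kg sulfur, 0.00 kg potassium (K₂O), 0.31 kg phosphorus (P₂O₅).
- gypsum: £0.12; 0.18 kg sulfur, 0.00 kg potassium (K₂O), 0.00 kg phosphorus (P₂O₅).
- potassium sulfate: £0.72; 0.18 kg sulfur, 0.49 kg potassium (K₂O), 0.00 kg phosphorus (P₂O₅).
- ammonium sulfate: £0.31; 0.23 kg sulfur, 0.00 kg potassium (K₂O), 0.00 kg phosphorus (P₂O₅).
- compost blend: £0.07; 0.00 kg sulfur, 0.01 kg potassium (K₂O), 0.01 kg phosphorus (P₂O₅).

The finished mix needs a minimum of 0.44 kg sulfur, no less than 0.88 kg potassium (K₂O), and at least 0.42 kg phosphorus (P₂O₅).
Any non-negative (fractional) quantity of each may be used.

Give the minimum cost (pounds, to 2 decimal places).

Set it up as a linear program. Let x1 = kg of rock phosphate, x2 = kg of gypsum, x3 = kg of potassium sulfate, x4 = kg of ammonium sulfate, x5 = kg of compost blend.
Minimize 0.2x1 + 0.12x2 + 0.72x3 + 0.31x4 + 0.07x5 with:
  0.18x2 + 0.18x3 + 0.23x4 ≥ 0.44   (sulfur)
  0.49x3 + 0.01x5 ≥ 0.88   (potassium (K₂O))
  0.31x1 + 0.01x5 ≥ 0.42   (phosphorus (P₂O₅))
  x1, x2, x3, x4, x5 ≥ 0.
The cheapest feasible vertex uses only rock phosphate, gypsum, potassium sulfate; ammonium sulfate, compost blend are not used. There the sulfur, potassium (K₂O), phosphorus (P₂O₅) constraints are tight.
Optimal quantities: rock phosphate = 1.355 kg, gypsum = 0.6485 kg, potassium sulfate = 1.796 kg.
Objective = 0.2·1.355 + 0.12·0.6485 + 0.72·1.796 = 1.6419.

£1.64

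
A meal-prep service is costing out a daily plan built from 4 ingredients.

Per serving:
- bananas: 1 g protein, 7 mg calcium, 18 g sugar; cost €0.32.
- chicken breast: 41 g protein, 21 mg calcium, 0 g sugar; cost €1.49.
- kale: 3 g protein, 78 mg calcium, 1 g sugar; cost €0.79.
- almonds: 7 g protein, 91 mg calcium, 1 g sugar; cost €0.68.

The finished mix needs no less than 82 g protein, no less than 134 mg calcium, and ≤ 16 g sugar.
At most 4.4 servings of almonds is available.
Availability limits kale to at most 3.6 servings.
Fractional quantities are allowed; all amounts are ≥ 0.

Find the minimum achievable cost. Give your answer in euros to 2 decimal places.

This is a linear program. Let x1 = servings of bananas, x2 = servings of chicken breast, x3 = servings of kale, x4 = servings of almonds.
Minimize 0.32x1 + 1.49x2 + 0.79x3 + 0.68x4 s.t.:
  1x1 + 41x2 + 3x3 + 7x4 ≥ 82   (protein)
  7x1 + 21x2 + 78x3 + 91x4 ≥ 134   (calcium)
  18x1 + 1x3 + 1x4 ≤ 16   (sugar)
  x4 ≤ 4.4
  x3 ≤ 3.6
  x1, x2, x3, x4 ≥ 0.
The minimum-cost mix takes nothing from bananas, kale — only chicken breast, almonds. There the protein and calcium constraints are tight.
Optimal quantities: chicken breast = 1.82 servings, almonds = 1.052 servings.
Cost = 1.49·1.82 + 0.68·1.052 = 3.4272.

€3.43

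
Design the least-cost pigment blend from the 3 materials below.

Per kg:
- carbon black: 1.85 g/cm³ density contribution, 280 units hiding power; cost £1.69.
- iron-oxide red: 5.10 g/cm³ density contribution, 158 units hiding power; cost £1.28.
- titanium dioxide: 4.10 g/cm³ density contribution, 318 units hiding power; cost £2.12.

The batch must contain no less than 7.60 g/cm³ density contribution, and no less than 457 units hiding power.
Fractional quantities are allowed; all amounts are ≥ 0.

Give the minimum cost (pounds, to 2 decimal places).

£3.13

This is a linear program. Let x1 = kg of carbon black, x2 = kg of iron-oxide red, x3 = kg of titanium dioxide.
Minimize 1.69x1 + 1.28x2 + 2.12x3 subject to:
  1.85x1 + 5.1x2 + 4.1x3 ≥ 7.6   (density contribution)
  280x1 + 158x2 + 318x3 ≥ 457   (hiding power)
  x1, x2, x3 ≥ 0.
The optimal basis is {carbon black, iron-oxide red}; titanium dioxide drops out. Binding constraints: density contribution and hiding power.
That vertex is x1 = 0.9949, x2 = 1.129.
Hence cost = 1.69·0.9949 + 1.28·1.129 = £3.1265.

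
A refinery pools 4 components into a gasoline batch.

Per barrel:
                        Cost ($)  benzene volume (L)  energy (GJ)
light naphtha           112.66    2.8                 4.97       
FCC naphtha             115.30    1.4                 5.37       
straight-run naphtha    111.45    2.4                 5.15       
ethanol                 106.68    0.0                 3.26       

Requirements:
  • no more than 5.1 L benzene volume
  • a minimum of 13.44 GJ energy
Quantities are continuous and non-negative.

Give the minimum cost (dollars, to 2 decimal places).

$288.57

Let x1 = barrels of light naphtha, x2 = barrels of FCC naphtha, x3 = barrels of straight-run naphtha, x4 = barrels of ethanol.
min 112.66x1 + 115.3x2 + 111.45x3 + 106.68x4 with:
  2.8x1 + 1.4x2 + 2.4x3 ≤ 5.1   (benzene volume)
  4.97x1 + 5.37x2 + 5.15x3 + 3.26x4 ≥ 13.44   (energy)
  x1, x2, x3, x4 ≥ 0.
At the optimum only FCC naphtha is positive (light naphtha, straight-run naphtha, ethanol = 0). There the energy constraint is tight.
That vertex is x2 = 2.5028.
Objective = 115.3·2.5028 = 288.5728.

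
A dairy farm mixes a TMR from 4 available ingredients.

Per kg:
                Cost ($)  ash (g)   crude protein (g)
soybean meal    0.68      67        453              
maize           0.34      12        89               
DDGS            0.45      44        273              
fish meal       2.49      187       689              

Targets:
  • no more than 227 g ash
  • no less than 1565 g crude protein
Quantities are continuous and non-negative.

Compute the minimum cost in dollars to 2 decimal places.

$3.14

Set it up as a linear program. Let x1 = kg of soybean meal, x2 = kg of maize, x3 = kg of DDGS, x4 = kg of fish meal.
Minimise 0.68x1 + 0.34x2 + 0.45x3 + 2.49x4 s.t.:
  67x1 + 12x2 + 44x3 + 187x4 ≤ 227   (ash)
  453x1 + 89x2 + 273x3 + 689x4 ≥ 1565   (crude protein)
  x1, x2, x3, x4 ≥ 0.
At the optimum only soybean meal, maize are positive (DDGS, fish meal = 0). There the ash and crude protein constraints are tight.
Optimal quantities: soybean meal = 2.7 kg, maize = 3.841 kg.
Total cost: 0.68·2.7 + 0.34·3.841 = 3.1419.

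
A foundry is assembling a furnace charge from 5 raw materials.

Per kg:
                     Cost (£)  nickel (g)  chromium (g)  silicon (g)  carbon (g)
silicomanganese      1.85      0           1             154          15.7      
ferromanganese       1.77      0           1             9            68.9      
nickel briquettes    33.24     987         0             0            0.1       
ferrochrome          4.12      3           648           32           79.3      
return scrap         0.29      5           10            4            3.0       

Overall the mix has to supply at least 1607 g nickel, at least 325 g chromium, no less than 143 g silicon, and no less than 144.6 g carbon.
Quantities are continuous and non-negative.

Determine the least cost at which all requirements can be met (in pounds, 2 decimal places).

Let x1 = kg of silicomanganese, x2 = kg of ferromanganese, x3 = kg of nickel briquettes, x4 = kg of ferrochrome, x5 = kg of return scrap.
Minimize 1.85x1 + 1.77x2 + 33.24x3 + 4.12x4 + 0.29x5 s.t.:
  987x3 + 3x4 + 5x5 ≥ 1607   (nickel)
  1x1 + 1x2 + 648x4 + 10x5 ≥ 325   (chromium)
  154x1 + 9x2 + 32x4 + 4x5 ≥ 143   (silicon)
  15.7x1 + 68.9x2 + 0.1x3 + 79.3x4 + 3x5 ≥ 144.6   (carbon)
  x1, x2, x3, x4, x5 ≥ 0.
The optimal basis is {silicomanganese, ferromanganese, nickel briquettes, return scrap}; ferrochrome drops out. Binding constraints: nickel, chromium, silicon, carbon.
Optimal quantities: silicomanganese = 0.046903 kg, ferromanganese = 0.67393 kg, nickel briquettes = 1.4639 kg, return scrap = 32.428 kg.
Hence cost = 1.85·0.046903 + 1.77·0.67393 + 33.24·1.4639 + 0.29·32.428 = £59.3438.

£59.34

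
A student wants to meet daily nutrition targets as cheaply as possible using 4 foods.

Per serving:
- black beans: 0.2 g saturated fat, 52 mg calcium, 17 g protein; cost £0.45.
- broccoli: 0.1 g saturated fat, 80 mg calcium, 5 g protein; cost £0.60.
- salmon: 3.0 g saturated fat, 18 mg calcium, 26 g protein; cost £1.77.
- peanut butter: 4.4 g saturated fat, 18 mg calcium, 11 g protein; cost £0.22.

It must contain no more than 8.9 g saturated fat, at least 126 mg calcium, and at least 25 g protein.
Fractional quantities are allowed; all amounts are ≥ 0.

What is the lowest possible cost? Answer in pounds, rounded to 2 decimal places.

This is a linear program. Let x1 = servings of black beans, x2 = servings of broccoli, x3 = servings of salmon, x4 = servings of peanut butter.
Minimise 0.45x1 + 0.6x2 + 1.77x3 + 0.22x4 with:
  0.2x1 + 0.1x2 + 3x3 + 4.4x4 ≤ 8.9   (saturated fat)
  52x1 + 80x2 + 18x3 + 18x4 ≥ 126   (calcium)
  17x1 + 5x2 + 26x3 + 11x4 ≥ 25   (protein)
  x1, x2, x3, x4 ≥ 0.
The cheapest feasible vertex uses only black beans, broccoli; salmon, peanut butter are not used. There the calcium and protein constraints are tight.
So black beans = 1.245 servings, broccoli = 0.7655 servings.
Hence cost = 0.45·1.245 + 0.6·0.7655 = £1.0196.

£1.02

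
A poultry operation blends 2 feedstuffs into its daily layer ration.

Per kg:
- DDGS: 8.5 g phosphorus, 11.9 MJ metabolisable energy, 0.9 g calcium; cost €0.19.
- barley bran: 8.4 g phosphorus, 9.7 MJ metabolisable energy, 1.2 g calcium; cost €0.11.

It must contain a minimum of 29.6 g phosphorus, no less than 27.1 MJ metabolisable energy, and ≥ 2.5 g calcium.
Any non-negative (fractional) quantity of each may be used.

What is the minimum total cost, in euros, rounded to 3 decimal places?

€0.388

Let x1 = kg of DDGS, x2 = kg of barley bran.
min 0.19x1 + 0.11x2 subject to:
  8.5x1 + 8.4x2 ≥ 29.6   (phosphorus)
  11.9x1 + 9.7x2 ≥ 27.1   (metabolisable energy)
  0.9x1 + 1.2x2 ≥ 2.5   (calcium)
  x1, x2 ≥ 0.
The minimum-cost mix takes nothing from DDGS — only barley bran. Binding constraint: phosphorus.
Solving gives x2 = 3.524.
Objective = 0.11·3.524 = 0.38764.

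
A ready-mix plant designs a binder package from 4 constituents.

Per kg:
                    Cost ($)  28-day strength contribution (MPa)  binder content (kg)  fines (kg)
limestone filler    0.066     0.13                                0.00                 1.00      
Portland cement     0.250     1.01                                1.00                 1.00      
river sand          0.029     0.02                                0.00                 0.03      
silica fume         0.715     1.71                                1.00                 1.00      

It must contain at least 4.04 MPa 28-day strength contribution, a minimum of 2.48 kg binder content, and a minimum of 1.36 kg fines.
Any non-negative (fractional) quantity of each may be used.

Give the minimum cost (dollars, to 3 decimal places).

$1.000

Set it up as a linear program. Let x1 = kg of limestone filler, x2 = kg of Portland cement, x3 = kg of river sand, x4 = kg of silica fume.
Minimise 0.066x1 + 0.25x2 + 0.029x3 + 0.715x4 with:
  0.13x1 + 1.01x2 + 0.02x3 + 1.71x4 ≥ 4.04   (28-day strength contribution)
  1x2 + 1x4 ≥ 2.48   (binder content)
  1x1 + 1x2 + 0.03x3 + 1x4 ≥ 1.36   (fines)
  x1, x2, x3, x4 ≥ 0.
At the optimum only Portland cement is positive (limestone filler, river sand, silica fume = 0). There the 28-day strength contribution constraint is tight.
Solving gives x2 = 4.
Objective = 0.25·4 = 1.00000.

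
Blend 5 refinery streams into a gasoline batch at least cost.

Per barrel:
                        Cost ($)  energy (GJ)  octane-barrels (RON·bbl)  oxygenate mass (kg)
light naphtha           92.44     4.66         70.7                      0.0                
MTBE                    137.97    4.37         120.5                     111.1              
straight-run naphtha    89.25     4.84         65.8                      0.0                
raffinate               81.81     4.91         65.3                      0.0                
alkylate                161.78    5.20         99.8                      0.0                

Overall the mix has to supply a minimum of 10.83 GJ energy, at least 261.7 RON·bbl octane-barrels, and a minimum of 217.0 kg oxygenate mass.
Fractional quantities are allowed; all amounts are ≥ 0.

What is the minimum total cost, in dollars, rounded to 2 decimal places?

$307.71

Set it up as a linear program. Let x1 = barrels of light naphtha, x2 = barrels of MTBE, x3 = barrels of straight-run naphtha, x4 = barrels of raffinate, x5 = barrels of alkylate.
Minimise 92.44x1 + 137.97x2 + 89.25x3 + 81.81x4 + 161.78x5 subject to:
  4.66x1 + 4.37x2 + 4.84x3 + 4.91x4 + 5.2x5 ≥ 10.83   (energy)
  70.7x1 + 120.5x2 + 65.8x3 + 65.3x4 + 99.8x5 ≥ 261.7   (octane-barrels)
  111.1x2 ≥ 217   (oxygenate mass)
  x1, x2, x3, x4, x5 ≥ 0.
The optimal basis is {MTBE, raffinate}; light naphtha, straight-run naphtha, alkylate drop out. Binding constraints: energy and oxygenate mass.
Optimal quantities: MTBE = 1.9532 barrels, raffinate = 0.46732 barrels.
Hence cost = 137.97·1.9532 + 81.81·0.46732 = $307.7145.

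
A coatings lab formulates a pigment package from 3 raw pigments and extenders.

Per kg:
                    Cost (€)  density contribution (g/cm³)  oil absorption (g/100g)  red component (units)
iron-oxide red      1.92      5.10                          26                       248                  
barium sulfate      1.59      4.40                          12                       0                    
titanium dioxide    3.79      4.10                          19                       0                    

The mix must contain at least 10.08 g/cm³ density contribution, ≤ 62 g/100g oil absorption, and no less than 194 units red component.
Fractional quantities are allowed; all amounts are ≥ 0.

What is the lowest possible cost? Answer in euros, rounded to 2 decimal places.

€3.70

Treat it as an LP. Let x1 = kg of iron-oxide red, x2 = kg of barium sulfate, x3 = kg of titanium dioxide.
Minimise 1.92x1 + 1.59x2 + 3.79x3 subject to:
  5.1x1 + 4.4x2 + 4.1x3 ≥ 10.08   (density contribution)
  26x1 + 12x2 + 19x3 ≤ 62   (oil absorption)
  248x1 ≥ 194   (red component)
  x1, x2, x3 ≥ 0.
The optimal basis is {iron-oxide red, barium sulfate}; titanium dioxide drops out. There the density contribution and red component constraints are tight.
So iron-oxide red = 0.7823 kg, barium sulfate = 1.384 kg.
Hence cost = 1.92·0.7823 + 1.59·1.384 = €3.7026.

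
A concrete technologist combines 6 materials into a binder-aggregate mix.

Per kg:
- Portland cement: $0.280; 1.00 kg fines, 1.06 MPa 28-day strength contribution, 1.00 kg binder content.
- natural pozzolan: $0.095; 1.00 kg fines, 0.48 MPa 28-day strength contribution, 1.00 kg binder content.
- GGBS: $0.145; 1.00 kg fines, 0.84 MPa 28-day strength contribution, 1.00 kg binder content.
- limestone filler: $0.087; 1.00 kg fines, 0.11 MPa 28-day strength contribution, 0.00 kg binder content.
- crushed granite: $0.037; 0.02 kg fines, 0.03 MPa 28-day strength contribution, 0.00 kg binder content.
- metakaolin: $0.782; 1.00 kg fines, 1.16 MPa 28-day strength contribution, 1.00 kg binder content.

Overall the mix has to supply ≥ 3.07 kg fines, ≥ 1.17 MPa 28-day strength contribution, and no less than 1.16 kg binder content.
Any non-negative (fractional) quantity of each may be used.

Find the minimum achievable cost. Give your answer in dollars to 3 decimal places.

$0.285

Let x1 = kg of Portland cement, x2 = kg of natural pozzolan, x3 = kg of GGBS, x4 = kg of limestone filler, x5 = kg of crushed granite, x6 = kg of metakaolin.
Minimise 0.28x1 + 0.095x2 + 0.145x3 + 0.087x4 + 0.037x5 + 0.782x6 subject to:
  1x1 + 1x2 + 1x3 + 1x4 + 0.02x5 + 1x6 ≥ 3.07   (fines)
  1.06x1 + 0.48x2 + 0.84x3 + 0.11x4 + 0.03x5 + 1.16x6 ≥ 1.17   (28-day strength contribution)
  1x1 + 1x2 + 1x3 + 1x6 ≥ 1.16   (binder content)
  x1, x2, x3, x4, x5, x6 ≥ 0.
The cheapest feasible vertex uses only natural pozzolan, limestone filler; Portland cement, GGBS, crushed granite, metakaolin are not used. The fines and 28-day strength contribution requirements are met with equality.
Solving gives x2 = 2.249, x4 = 0.8205.
Total cost: 0.095·2.249 + 0.087·0.8205 = 0.28504.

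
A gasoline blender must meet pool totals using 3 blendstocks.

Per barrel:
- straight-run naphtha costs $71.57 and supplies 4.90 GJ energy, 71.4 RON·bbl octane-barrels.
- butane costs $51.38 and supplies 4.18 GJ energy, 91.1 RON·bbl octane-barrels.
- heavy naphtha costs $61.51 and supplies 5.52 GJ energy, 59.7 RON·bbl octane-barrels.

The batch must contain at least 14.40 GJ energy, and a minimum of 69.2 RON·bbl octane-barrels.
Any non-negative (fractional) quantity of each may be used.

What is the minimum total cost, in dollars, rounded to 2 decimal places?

Treat it as an LP. Let x1 = barrels of straight-run naphtha, x2 = barrels of butane, x3 = barrels of heavy naphtha.
Minimise 71.57x1 + 51.38x2 + 61.51x3 subject to:
  4.9x1 + 4.18x2 + 5.52x3 ≥ 14.4   (energy)
  71.4x1 + 91.1x2 + 59.7x3 ≥ 69.2   (octane-barrels)
  x1, x2, x3 ≥ 0.
The optimal basis is {heavy naphtha}; straight-run naphtha, butane drop out. Binding constraint: energy.
Optimal quantities: heavy naphtha = 2.6087 barrels.
Objective = 61.51·2.6087 = 160.4611.

$160.46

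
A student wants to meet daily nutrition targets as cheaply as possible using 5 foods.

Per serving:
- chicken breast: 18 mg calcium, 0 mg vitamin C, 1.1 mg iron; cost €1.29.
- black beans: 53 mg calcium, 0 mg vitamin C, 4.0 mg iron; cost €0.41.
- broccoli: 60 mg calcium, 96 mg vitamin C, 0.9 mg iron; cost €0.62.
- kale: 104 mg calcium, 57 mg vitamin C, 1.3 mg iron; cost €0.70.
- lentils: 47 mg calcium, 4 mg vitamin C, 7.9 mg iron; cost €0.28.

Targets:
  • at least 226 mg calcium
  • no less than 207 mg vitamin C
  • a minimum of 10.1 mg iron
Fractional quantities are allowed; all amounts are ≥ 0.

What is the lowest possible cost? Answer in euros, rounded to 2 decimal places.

Let x1 = servings of chicken breast, x2 = servings of black beans, x3 = servings of broccoli, x4 = servings of kale, x5 = servings of lentils.
min 1.29x1 + 0.41x2 + 0.62x3 + 0.7x4 + 0.28x5 s.t.:
  18x1 + 53x2 + 60x3 + 104x4 + 47x5 ≥ 226   (calcium)
  96x3 + 57x4 + 4x5 ≥ 207   (vitamin C)
  1.1x1 + 4x2 + 0.9x3 + 1.3x4 + 7.9x5 ≥ 10.1   (iron)
  x1, x2, x3, x4, x5 ≥ 0.
The minimum-cost mix takes nothing from chicken breast, black beans — only broccoli, kale, lentils. There the calcium, vitamin C, iron constraints are tight.
So broccoli = 1.649 servings, kale = 0.7877 servings, lentils = 0.9611 servings.
Total cost: 0.62·1.649 + 0.7·0.7877 + 0.28·0.9611 = 1.8429.

€1.84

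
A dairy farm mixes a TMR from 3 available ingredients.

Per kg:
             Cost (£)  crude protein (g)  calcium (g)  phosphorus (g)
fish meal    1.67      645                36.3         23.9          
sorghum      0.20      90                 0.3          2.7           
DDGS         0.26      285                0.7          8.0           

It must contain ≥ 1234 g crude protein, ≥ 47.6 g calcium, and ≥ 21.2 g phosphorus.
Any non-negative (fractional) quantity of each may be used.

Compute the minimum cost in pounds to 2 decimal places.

Treat it as an LP. Let x1 = kg of fish meal, x2 = kg of sorghum, x3 = kg of DDGS.
min 1.67x1 + 0.2x2 + 0.26x3 s.t.:
  645x1 + 90x2 + 285x3 ≥ 1234   (crude protein)
  36.3x1 + 0.3x2 + 0.7x3 ≥ 47.6   (calcium)
  23.9x1 + 2.7x2 + 8x3 ≥ 21.2   (phosphorus)
  x1, x2, x3 ≥ 0.
The minimum-cost mix takes nothing from sorghum — only fish meal, DDGS. Binding constraints: crude protein and calcium.
Solving gives x1 = 1.284, x3 = 1.424.
Hence cost = 1.67·1.284 + 0.26·1.424 = £2.5145.

£2.51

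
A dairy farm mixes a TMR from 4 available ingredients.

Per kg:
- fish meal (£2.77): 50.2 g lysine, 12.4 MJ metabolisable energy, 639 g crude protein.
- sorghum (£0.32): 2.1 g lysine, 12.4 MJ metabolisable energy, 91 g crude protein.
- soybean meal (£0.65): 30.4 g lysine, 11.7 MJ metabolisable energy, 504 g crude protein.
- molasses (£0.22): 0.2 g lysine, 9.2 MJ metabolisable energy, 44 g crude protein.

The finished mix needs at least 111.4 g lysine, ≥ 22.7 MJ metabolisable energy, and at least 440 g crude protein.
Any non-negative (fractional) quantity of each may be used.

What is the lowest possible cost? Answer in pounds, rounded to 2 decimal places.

Treat it as an LP. Let x1 = kg of fish meal, x2 = kg of sorghum, x3 = kg of soybean meal, x4 = kg of molasses.
min 2.77x1 + 0.32x2 + 0.65x3 + 0.22x4 with:
  50.2x1 + 2.1x2 + 30.4x3 + 0.2x4 ≥ 111.4   (lysine)
  12.4x1 + 12.4x2 + 11.7x3 + 9.2x4 ≥ 22.7   (metabolisable energy)
  639x1 + 91x2 + 504x3 + 44x4 ≥ 440   (crude protein)
  x1, x2, x3, x4 ≥ 0.
The optimal basis is {soybean meal}; fish meal, sorghum, molasses drop out. Binding constraint: lysine.
Optimal quantities: soybean meal = 3.664 kg.
Objective = 0.65·3.664 = 2.3816.

£2.38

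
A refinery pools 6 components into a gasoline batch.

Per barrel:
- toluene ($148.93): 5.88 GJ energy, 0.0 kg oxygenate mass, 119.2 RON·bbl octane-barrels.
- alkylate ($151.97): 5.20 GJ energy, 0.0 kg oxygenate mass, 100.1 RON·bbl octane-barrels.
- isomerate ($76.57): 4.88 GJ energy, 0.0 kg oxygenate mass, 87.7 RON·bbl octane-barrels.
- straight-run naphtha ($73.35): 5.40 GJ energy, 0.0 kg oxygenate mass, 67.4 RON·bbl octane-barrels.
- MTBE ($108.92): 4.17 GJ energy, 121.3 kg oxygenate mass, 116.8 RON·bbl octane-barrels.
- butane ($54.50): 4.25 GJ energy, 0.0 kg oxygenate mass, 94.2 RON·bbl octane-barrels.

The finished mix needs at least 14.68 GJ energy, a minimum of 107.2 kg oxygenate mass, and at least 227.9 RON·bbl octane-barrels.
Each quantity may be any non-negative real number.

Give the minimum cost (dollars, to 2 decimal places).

Set it up as a linear program. Let x1 = barrels of toluene, x2 = barrels of alkylate, x3 = barrels of isomerate, x4 = barrels of straight-run naphtha, x5 = barrels of MTBE, x6 = barrels of butane.
min 148.93x1 + 151.97x2 + 76.57x3 + 73.35x4 + 108.92x5 + 54.5x6 with:
  5.88x1 + 5.2x2 + 4.88x3 + 5.4x4 + 4.17x5 + 4.25x6 ≥ 14.68   (energy)
  121.3x5 ≥ 107.2   (oxygenate mass)
  119.2x1 + 100.1x2 + 87.7x3 + 67.4x4 + 116.8x5 + 94.2x6 ≥ 227.9   (octane-barrels)
  x1, x2, x3, x4, x5, x6 ≥ 0.
At the optimum only MTBE, butane are positive (toluene, alkylate, isomerate, straight-run naphtha = 0). There the energy and oxygenate mass constraints are tight.
Optimal quantities: MTBE = 0.8838 barrels, butane = 2.587 barrels.
Objective = 108.92·0.8838 + 54.5·2.587 = 237.254996.

$237.25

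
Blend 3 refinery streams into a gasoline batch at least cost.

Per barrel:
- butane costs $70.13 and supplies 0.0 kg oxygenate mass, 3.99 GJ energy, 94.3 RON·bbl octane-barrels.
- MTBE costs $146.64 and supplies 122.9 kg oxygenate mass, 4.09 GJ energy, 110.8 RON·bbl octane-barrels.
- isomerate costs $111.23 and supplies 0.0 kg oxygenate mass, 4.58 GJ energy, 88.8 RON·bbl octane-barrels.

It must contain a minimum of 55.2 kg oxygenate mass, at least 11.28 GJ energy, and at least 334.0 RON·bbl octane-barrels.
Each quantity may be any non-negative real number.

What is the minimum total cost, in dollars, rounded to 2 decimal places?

$277.25

Let x1 = barrels of butane, x2 = barrels of MTBE, x3 = barrels of isomerate.
min 70.13x1 + 146.64x2 + 111.23x3 s.t.:
  122.9x2 ≥ 55.2   (oxygenate mass)
  3.99x1 + 4.09x2 + 4.58x3 ≥ 11.28   (energy)
  94.3x1 + 110.8x2 + 88.8x3 ≥ 334   (octane-barrels)
  x1, x2, x3 ≥ 0.
At the optimum only butane, MTBE are positive (isomerate = 0). Binding constraints: oxygenate mass and octane-barrels.
Optimal quantities: butane = 3.0142 barrels, MTBE = 0.44915 barrels.
Hence cost = 70.13·3.0142 + 146.64·0.44915 = $277.2492.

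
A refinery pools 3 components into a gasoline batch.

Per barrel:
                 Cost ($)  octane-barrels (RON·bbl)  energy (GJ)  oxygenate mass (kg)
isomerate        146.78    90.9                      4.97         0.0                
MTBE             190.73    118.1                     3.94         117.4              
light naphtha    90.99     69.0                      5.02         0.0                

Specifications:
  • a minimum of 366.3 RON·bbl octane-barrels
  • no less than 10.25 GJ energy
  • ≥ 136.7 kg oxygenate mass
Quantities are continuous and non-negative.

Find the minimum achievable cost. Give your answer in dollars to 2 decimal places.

Let x1 = barrels of isomerate, x2 = barrels of MTBE, x3 = barrels of light naphtha.
Minimise 146.78x1 + 190.73x2 + 90.99x3 with:
  90.9x1 + 118.1x2 + 69x3 ≥ 366.3   (octane-barrels)
  4.97x1 + 3.94x2 + 5.02x3 ≥ 10.25   (energy)
  117.4x2 ≥ 136.7   (oxygenate mass)
  x1, x2, x3 ≥ 0.
The optimal basis is {MTBE, light naphtha}; isomerate drops out. There the octane-barrels and oxygenate mass constraints are tight.
Solving gives x2 = 1.1644, x3 = 3.3157.
Total cost: 190.73·1.1644 + 90.99·3.3157 = 523.7816.

$523.78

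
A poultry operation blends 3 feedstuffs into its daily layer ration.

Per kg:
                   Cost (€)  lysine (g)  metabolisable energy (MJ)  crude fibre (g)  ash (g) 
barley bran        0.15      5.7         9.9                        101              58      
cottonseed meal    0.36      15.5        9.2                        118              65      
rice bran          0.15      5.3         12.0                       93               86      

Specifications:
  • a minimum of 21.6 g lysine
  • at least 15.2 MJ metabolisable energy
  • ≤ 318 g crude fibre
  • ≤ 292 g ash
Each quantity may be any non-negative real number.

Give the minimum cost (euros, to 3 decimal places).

This is a linear program. Let x1 = kg of barley bran, x2 = kg of cottonseed meal, x3 = kg of rice bran.
Minimize 0.15x1 + 0.36x2 + 0.15x3 s.t.:
  5.7x1 + 15.5x2 + 5.3x3 ≥ 21.6   (lysine)
  9.9x1 + 9.2x2 + 12x3 ≥ 15.2   (metabolisable energy)
  101x1 + 118x2 + 93x3 ≤ 318   (crude fibre)
  58x1 + 65x2 + 86x3 ≤ 292   (ash)
  x1, x2, x3 ≥ 0.
The minimum-cost mix takes nothing from rice bran — only barley bran, cottonseed meal. There the lysine and metabolisable energy constraints are tight.
That vertex is x1 = 0.3651, x2 = 1.259.
Total cost: 0.15·0.3651 + 0.36·1.259 = 0.50801.

€0.508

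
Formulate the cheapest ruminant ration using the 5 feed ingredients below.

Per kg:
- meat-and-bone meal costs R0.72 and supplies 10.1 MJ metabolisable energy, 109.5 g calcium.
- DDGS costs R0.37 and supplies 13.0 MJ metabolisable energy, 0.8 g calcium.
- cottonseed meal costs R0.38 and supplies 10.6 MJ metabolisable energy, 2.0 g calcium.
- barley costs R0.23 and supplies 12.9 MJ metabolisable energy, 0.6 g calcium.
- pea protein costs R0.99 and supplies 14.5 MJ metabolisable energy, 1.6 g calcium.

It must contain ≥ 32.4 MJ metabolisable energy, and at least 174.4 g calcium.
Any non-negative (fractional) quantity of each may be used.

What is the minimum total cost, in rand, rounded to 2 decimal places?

R1.43

Let x1 = kg of meat-and-bone meal, x2 = kg of DDGS, x3 = kg of cottonseed meal, x4 = kg of barley, x5 = kg of pea protein.
Minimize 0.72x1 + 0.37x2 + 0.38x3 + 0.23x4 + 0.99x5 s.t.:
  10.1x1 + 13x2 + 10.6x3 + 12.9x4 + 14.5x5 ≥ 32.4   (metabolisable energy)
  109.5x1 + 0.8x2 + 2x3 + 0.6x4 + 1.6x5 ≥ 174.4   (calcium)
  x1, x2, x3, x4, x5 ≥ 0.
The cheapest feasible vertex uses only meat-and-bone meal, barley; DDGS, cottonseed meal, pea protein are not used. Binding constraints: metabolisable energy and calcium.
So meat-and-bone meal = 1.586 kg, barley = 1.27 kg.
Total cost: 0.72·1.586 + 0.23·1.27 = 1.4340.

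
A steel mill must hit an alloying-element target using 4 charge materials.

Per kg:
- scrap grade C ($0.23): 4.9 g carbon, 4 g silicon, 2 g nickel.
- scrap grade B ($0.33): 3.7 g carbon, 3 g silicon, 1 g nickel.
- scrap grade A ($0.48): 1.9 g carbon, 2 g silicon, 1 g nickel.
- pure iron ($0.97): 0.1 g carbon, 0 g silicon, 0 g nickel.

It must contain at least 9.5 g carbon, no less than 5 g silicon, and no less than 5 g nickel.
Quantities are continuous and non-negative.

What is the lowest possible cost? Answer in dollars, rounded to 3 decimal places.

$0.575

Set it up as a linear program. Let x1 = kg of scrap grade C, x2 = kg of scrap grade B, x3 = kg of scrap grade A, x4 = kg of pure iron.
Minimise 0.23x1 + 0.33x2 + 0.48x3 + 0.97x4 with:
  4.9x1 + 3.7x2 + 1.9x3 + 0.1x4 ≥ 9.5   (carbon)
  4x1 + 3x2 + 2x3 ≥ 5   (silicon)
  2x1 + 1x2 + 1x3 ≥ 5   (nickel)
  x1, x2, x3, x4 ≥ 0.
At the optimum only scrap grade C is positive (scrap grade B, scrap grade A, pure iron = 0). There the nickel constraint is tight.
Solving gives x1 = 2.5.
Objective = 0.23·2.5 = 0.57500.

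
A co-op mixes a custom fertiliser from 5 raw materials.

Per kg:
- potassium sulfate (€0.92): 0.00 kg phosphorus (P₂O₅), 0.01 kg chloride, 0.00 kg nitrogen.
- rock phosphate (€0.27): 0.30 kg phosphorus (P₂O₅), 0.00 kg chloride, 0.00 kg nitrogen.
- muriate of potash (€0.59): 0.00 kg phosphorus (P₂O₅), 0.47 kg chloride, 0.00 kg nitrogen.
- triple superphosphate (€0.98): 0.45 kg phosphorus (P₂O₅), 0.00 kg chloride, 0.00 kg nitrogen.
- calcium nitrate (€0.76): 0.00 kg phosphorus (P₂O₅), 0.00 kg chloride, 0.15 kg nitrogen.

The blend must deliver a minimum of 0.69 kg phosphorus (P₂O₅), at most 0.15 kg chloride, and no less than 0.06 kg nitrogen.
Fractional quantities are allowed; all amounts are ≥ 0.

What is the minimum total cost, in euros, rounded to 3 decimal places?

€0.925

Treat it as an LP. Let x1 = kg of potassium sulfate, x2 = kg of rock phosphate, x3 = kg of muriate of potash, x4 = kg of triple superphosphate, x5 = kg of calcium nitrate.
Minimize 0.92x1 + 0.27x2 + 0.59x3 + 0.98x4 + 0.76x5 s.t.:
  0.3x2 + 0.45x4 ≥ 0.69   (phosphorus (P₂O₅))
  0.01x1 + 0.47x3 ≤ 0.15   (chloride)
  0.15x5 ≥ 0.06   (nitrogen)
  x1, x2, x3, x4, x5 ≥ 0.
The minimum-cost mix takes nothing from potassium sulfate, muriate of potash, triple superphosphate — only rock phosphate, calcium nitrate. The phosphorus (P₂O₅) and nitrogen requirements are met with equality.
So rock phosphate = 2.3 kg, calcium nitrate = 0.4 kg.
Objective = 0.27·2.3 + 0.76·0.4 = 0.92500.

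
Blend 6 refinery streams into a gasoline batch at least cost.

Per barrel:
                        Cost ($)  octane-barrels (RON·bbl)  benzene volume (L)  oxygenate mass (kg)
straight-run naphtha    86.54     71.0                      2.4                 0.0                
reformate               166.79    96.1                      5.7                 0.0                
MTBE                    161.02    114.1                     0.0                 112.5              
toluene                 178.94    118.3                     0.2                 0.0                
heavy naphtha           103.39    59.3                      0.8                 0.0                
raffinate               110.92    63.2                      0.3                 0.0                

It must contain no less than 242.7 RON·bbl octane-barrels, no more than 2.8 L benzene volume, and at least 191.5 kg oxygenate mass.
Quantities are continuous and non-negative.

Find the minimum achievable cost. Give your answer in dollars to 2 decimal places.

$333.18

Set it up as a linear program. Let x1 = barrels of straight-run naphtha, x2 = barrels of reformate, x3 = barrels of MTBE, x4 = barrels of toluene, x5 = barrels of heavy naphtha, x6 = barrels of raffinate.
min 86.54x1 + 166.79x2 + 161.02x3 + 178.94x4 + 103.39x5 + 110.92x6 s.t.:
  71x1 + 96.1x2 + 114.1x3 + 118.3x4 + 59.3x5 + 63.2x6 ≥ 242.7   (octane-barrels)
  2.4x1 + 5.7x2 + 0.2x4 + 0.8x5 + 0.3x6 ≤ 2.8   (benzene volume)
  112.5x3 ≥ 191.5   (oxygenate mass)
  x1, x2, x3, x4, x5, x6 ≥ 0.
The minimum-cost mix takes nothing from reformate, toluene, heavy naphtha, raffinate — only straight-run naphtha, MTBE. Binding constraints: octane-barrels and oxygenate mass.
Optimal quantities: straight-run naphtha = 0.68277 barrels, MTBE = 1.7022 barrels.
Total cost: 86.54·0.68277 + 161.02·1.7022 = 333.1752.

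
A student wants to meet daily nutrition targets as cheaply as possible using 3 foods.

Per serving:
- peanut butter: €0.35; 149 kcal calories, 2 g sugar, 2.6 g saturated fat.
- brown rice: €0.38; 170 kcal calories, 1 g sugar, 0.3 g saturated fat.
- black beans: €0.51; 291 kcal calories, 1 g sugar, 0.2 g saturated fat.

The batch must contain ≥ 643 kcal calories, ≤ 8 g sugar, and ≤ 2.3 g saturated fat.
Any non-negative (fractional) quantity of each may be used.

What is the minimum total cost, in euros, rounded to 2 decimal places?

€1.13

Treat it as an LP. Let x1 = servings of peanut butter, x2 = servings of brown rice, x3 = servings of black beans.
Minimise 0.35x1 + 0.38x2 + 0.51x3 s.t.:
  149x1 + 170x2 + 291x3 ≥ 643   (calories)
  2x1 + 1x2 + 1x3 ≤ 8   (sugar)
  2.6x1 + 0.3x2 + 0.2x3 ≤ 2.3   (saturated fat)
  x1, x2, x3 ≥ 0.
The optimal basis is {black beans}; peanut butter, brown rice drop out. The calories requirement is met with equality.
Solving gives x3 = 2.21.
Hence cost = 0.51·2.21 = €1.1271.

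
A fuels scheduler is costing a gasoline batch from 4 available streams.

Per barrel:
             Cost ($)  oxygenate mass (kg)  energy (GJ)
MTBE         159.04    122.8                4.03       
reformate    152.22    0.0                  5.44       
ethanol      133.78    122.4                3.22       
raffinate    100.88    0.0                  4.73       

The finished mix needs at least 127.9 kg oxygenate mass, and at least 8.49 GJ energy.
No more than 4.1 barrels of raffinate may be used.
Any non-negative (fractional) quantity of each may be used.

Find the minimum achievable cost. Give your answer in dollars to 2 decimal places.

Set it up as a linear program. Let x1 = barrels of MTBE, x2 = barrels of reformate, x3 = barrels of ethanol, x4 = barrels of raffinate.
Minimize 159.04x1 + 152.22x2 + 133.78x3 + 100.88x4 with:
  122.8x1 + 122.4x3 ≥ 127.9   (oxygenate mass)
  4.03x1 + 5.44x2 + 3.22x3 + 4.73x4 ≥ 8.49   (energy)
  x4 ≤ 4.1
  x1, x2, x3, x4 ≥ 0.
The optimal basis is {ethanol, raffinate}; MTBE, reformate drop out. There the oxygenate mass and energy constraints are tight.
Optimal quantities: ethanol = 1.0449 barrels, raffinate = 1.0836 barrels.
Hence cost = 133.78·1.0449 + 100.88·1.0836 = $249.1003.

$249.10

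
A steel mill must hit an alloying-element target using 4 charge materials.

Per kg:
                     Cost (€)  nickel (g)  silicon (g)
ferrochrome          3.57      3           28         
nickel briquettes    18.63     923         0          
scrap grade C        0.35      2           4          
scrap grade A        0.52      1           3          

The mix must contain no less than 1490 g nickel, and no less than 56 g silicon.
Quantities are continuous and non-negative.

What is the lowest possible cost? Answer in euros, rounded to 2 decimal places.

Treat it as an LP. Let x1 = kg of ferrochrome, x2 = kg of nickel briquettes, x3 = kg of scrap grade C, x4 = kg of scrap grade A.
Minimise 3.57x1 + 18.63x2 + 0.35x3 + 0.52x4 with:
  3x1 + 923x2 + 2x3 + 1x4 ≥ 1490   (nickel)
  28x1 + 4x3 + 3x4 ≥ 56   (silicon)
  x1, x2, x3, x4 ≥ 0.
At the optimum only nickel briquettes, scrap grade C are positive (ferrochrome, scrap grade A = 0). There the nickel and silicon constraints are tight.
Optimal quantities: nickel briquettes = 1.584 kg, scrap grade C = 14 kg.
Cost = 18.63·1.584 + 0.35·14 = 34.4099.

€34.41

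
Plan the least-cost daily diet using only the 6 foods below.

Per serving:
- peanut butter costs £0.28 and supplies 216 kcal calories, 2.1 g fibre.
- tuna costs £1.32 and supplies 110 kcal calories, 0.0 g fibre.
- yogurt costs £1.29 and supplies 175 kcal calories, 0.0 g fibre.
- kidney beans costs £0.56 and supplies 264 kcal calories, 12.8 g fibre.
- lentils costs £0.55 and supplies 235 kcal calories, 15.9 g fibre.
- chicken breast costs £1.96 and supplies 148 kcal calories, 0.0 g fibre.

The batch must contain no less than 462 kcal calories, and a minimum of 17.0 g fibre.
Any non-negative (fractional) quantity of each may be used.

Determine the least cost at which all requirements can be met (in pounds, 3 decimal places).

Let x1 = servings of peanut butter, x2 = servings of tuna, x3 = servings of yogurt, x4 = servings of kidney beans, x5 = servings of lentils, x6 = servings of chicken breast.
Minimize 0.28x1 + 1.32x2 + 1.29x3 + 0.56x4 + 0.55x5 + 1.96x6 s.t.:
  216x1 + 110x2 + 175x3 + 264x4 + 235x5 + 148x6 ≥ 462   (calories)
  2.1x1 + 12.8x4 + 15.9x5 ≥ 17   (fibre)
  x1, x2, x3, x4, x5, x6 ≥ 0.
The minimum-cost mix takes nothing from tuna, yogurt, kidney beans, chicken breast — only peanut butter, lentils. The calories and fibre requirements are met with equality.
Solving gives x1 = 1.139, x5 = 0.9187.
Cost = 0.28·1.139 + 0.55·0.9187 = 0.82421.

£0.824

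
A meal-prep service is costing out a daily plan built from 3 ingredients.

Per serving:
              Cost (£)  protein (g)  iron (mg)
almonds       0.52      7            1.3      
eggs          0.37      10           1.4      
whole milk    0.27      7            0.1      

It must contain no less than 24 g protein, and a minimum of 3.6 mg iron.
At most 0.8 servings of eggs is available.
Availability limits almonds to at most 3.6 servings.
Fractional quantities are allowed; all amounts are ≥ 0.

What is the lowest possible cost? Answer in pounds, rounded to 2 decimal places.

Treat it as an LP. Let x1 = servings of almonds, x2 = servings of eggs, x3 = servings of whole milk.
Minimise 0.52x1 + 0.37x2 + 0.27x3 s.t.:
  7x1 + 10x2 + 7x3 ≥ 24   (protein)
  1.3x1 + 1.4x2 + 0.1x3 ≥ 3.6   (iron)
  x2 ≤ 0.8
  x1 ≤ 3.6
  x1, x2, x3 ≥ 0.
All 3 inputs are positive at the optimum. The protein, iron, the eggs cap requirements are met with equality.
Optimal quantities: almonds = 1.876 servings, eggs = 0.8 servings, whole milk = 0.4095 servings.
Cost = 0.52·1.876 + 0.37·0.8 + 0.27·0.4095 = 1.3821.

£1.38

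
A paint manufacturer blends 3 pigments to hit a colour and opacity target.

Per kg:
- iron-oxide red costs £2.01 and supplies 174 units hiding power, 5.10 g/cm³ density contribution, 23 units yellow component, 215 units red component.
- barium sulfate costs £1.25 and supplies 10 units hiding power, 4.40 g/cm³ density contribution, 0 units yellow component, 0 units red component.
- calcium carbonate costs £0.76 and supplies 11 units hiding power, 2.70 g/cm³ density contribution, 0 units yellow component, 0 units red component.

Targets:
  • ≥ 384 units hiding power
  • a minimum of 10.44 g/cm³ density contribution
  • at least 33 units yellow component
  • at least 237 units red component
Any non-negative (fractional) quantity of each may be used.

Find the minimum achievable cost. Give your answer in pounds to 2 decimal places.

£4.44

Set it up as a linear program. Let x1 = kg of iron-oxide red, x2 = kg of barium sulfate, x3 = kg of calcium carbonate.
Minimise 2.01x1 + 1.25x2 + 0.76x3 subject to:
  174x1 + 10x2 + 11x3 ≥ 384   (hiding power)
  5.1x1 + 4.4x2 + 2.7x3 ≥ 10.44   (density contribution)
  23x1 ≥ 33   (yellow component)
  215x1 ≥ 237   (red component)
  x1, x2, x3 ≥ 0.
The minimum-cost mix takes nothing from barium sulfate, calcium carbonate — only iron-oxide red. The hiding power requirement is met with equality.
So iron-oxide red = 2.207 kg.
Total cost: 2.01·2.207 = 4.4361.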